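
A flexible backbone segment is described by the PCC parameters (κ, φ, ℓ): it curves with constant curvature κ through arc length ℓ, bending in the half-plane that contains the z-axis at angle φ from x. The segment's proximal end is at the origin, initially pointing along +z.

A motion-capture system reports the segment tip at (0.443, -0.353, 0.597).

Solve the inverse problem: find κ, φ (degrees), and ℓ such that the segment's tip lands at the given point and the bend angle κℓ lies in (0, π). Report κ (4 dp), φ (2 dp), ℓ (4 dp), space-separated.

ρ = √(x²+y²) = √(0.443² + -0.353²) = 0.56644
φ = atan2(y, x) mod 360° = atan2(-0.353, 0.443) = 321.4508°
|p|² = ρ² + z² = 0.56644² + 0.597² = 0.67727
κ = 2ρ / |p|² = 2×0.56644 / 0.67727 = 1.67273
θ = 2·atan2(ρ, z) = 2·atan2(0.56644, 0.597) = 1.51828 rad
ℓ = θ/κ = 1.51828/1.67273 = 0.90766

1.6727 321.45 0.9077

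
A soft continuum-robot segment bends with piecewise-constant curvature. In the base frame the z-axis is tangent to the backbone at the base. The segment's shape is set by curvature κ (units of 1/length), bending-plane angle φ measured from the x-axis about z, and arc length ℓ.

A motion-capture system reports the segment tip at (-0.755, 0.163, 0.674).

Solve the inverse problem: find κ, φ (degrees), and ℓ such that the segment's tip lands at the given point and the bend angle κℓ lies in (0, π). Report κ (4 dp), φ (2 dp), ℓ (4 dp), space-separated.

ρ = √(x²+y²) = √(-0.755² + 0.163²) = 0.77239
φ = atan2(y, x) mod 360° = atan2(0.163, -0.755) = 167.8172°
|p|² = ρ² + z² = 0.77239² + 0.674² = 1.05087
κ = 2ρ / |p|² = 2×0.77239 / 1.05087 = 1.47001
θ = 2·atan2(ρ, z) = 2·atan2(0.77239, 0.674) = 1.70664 rad
ℓ = θ/κ = 1.70664/1.47001 = 1.16097

1.4700 167.82 1.1610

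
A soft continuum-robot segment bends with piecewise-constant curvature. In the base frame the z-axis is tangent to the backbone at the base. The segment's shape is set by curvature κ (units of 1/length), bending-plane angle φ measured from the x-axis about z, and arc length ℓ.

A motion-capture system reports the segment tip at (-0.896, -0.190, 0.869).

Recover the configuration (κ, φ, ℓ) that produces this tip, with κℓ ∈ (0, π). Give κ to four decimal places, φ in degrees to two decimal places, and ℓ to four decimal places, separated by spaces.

1.1492 191.97 1.4127

ρ = √(x²+y²) = √(-0.896² + -0.190²) = 0.91592
φ = atan2(y, x) mod 360° = atan2(-0.190, -0.896) = 191.9724°
|p|² = ρ² + z² = 0.91592² + 0.869² = 1.59408
κ = 2ρ / |p|² = 2×0.91592 / 1.59408 = 1.14916
θ = 2·atan2(ρ, z) = 2·atan2(0.91592, 0.869) = 1.62336 rad
ℓ = θ/κ = 1.62336/1.14916 = 1.41265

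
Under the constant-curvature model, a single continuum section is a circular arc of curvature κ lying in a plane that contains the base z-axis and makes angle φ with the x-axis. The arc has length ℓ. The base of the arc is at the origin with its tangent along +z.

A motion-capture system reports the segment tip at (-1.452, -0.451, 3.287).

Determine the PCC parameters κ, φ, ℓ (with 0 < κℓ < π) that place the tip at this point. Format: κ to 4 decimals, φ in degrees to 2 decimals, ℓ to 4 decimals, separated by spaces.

0.2318 197.26 3.7374

ρ = √(x²+y²) = √(-1.452² + -0.451²) = 1.52043
φ = atan2(y, x) mod 360° = atan2(-0.451, -1.452) = 197.2551°
|p|² = ρ² + z² = 1.52043² + 3.287² = 13.11607
κ = 2ρ / |p|² = 2×1.52043 / 13.11607 = 0.23184
θ = 2·atan2(ρ, z) = 2·atan2(1.52043, 3.287) = 0.86650 rad
ℓ = θ/κ = 0.86650/0.23184 = 3.73744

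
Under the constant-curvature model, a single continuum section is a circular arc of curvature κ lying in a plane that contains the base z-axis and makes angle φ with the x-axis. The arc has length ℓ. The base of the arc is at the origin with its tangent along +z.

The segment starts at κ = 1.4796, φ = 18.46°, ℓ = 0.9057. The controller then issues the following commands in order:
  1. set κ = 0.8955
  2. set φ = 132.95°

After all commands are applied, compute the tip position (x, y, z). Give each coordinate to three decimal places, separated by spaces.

-0.237 0.254 0.810

initial: κ=1.4796, φ=18.46°, ℓ=0.9057
cmd 1: set κ=0.8955 → (κ,φ,ℓ)=(0.8955,18.46°,0.9057) → tip=(0.3297,0.1101,0.8096)
cmd 2: set φ=132.95° → (κ,φ,ℓ)=(0.8955,132.95°,0.9057) → tip=(-0.2368,0.2544,0.8096)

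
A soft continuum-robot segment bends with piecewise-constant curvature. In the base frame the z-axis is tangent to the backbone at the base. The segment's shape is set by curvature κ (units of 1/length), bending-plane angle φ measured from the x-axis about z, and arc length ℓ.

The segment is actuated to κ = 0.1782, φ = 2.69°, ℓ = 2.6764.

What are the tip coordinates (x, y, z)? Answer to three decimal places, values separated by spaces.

θ = κ·ℓ = 0.1782 × 2.6764 = 0.47693 rad
ρ = (1 − cos θ)/κ = (1 − 0.88841)/0.1782 = 0.62623
z = sin θ / κ = 0.45906/0.1782 = 2.57608
x = ρ cos φ = 0.62623 × cos(2.69°) = 0.62554
y = ρ sin φ = 0.62623 × sin(2.69°) = 0.02939

0.626 0.029 2.576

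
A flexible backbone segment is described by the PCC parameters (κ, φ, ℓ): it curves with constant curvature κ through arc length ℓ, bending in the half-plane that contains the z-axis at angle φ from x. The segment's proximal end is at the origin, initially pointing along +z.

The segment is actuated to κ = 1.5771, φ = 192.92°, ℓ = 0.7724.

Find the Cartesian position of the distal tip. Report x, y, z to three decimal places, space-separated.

θ = κ·ℓ = 1.5771 × 0.7724 = 1.21815 rad
ρ = (1 − cos θ)/κ = (1 − 0.34538)/1.5771 = 0.41508
z = sin θ / κ = 0.93846/1.5771 = 0.59506
x = ρ cos φ = 0.41508 × cos(192.92°) = -0.40457
y = ρ sin φ = 0.41508 × sin(192.92°) = -0.09281

-0.405 -0.093 0.595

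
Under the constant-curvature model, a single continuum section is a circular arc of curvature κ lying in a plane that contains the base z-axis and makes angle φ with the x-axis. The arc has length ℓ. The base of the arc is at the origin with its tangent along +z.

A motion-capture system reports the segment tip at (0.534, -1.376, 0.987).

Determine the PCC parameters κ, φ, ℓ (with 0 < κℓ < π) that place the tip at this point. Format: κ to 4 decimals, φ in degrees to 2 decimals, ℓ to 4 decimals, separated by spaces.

0.9363 291.21 2.0962

ρ = √(x²+y²) = √(0.534² + -1.376²) = 1.47599
φ = atan2(y, x) mod 360° = atan2(-1.376, 0.534) = 291.2103°
|p|² = ρ² + z² = 1.47599² + 0.987² = 3.15270
κ = 2ρ / |p|² = 2×1.47599 / 3.15270 = 0.93633
θ = 2·atan2(ρ, z) = 2·atan2(1.47599, 0.987) = 1.96277 rad
ℓ = θ/κ = 1.96277/0.93633 = 2.09623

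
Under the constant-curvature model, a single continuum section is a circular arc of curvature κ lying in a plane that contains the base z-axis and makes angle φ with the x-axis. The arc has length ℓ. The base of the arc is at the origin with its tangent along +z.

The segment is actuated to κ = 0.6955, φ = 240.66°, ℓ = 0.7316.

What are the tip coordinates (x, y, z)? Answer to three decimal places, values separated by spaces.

-0.089 -0.159 0.700

θ = κ·ℓ = 0.6955 × 0.7316 = 0.50883 rad
ρ = (1 − cos θ)/κ = (1 − 0.87332)/0.6955 = 0.18215
z = sin θ / κ = 0.48715/0.6955 = 0.70044
x = ρ cos φ = 0.18215 × cos(240.66°) = -0.08925
y = ρ sin φ = 0.18215 × sin(240.66°) = -0.15878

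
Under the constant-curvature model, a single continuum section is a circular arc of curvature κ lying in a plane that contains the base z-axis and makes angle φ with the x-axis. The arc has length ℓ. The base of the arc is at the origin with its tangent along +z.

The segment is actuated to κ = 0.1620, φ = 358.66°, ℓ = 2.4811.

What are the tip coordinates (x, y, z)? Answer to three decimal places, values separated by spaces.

θ = κ·ℓ = 0.1620 × 2.4811 = 0.40194 rad
ρ = (1 − cos θ)/κ = (1 − 0.92030)/0.1620 = 0.49195
z = sin θ / κ = 0.39120/0.1620 = 2.41483
x = ρ cos φ = 0.49195 × cos(358.66°) = 0.49181
y = ρ sin φ = 0.49195 × sin(358.66°) = -0.01150

0.492 -0.012 2.415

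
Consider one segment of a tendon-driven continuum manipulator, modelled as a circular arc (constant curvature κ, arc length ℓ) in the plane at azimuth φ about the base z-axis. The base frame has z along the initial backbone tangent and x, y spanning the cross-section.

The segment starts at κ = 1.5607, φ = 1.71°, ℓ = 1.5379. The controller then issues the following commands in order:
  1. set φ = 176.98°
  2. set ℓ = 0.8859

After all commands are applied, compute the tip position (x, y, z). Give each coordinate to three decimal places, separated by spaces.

-0.520 0.027 0.629

initial: κ=1.5607, φ=1.71°, ℓ=1.5379
cmd 1: set φ=176.98° → (κ,φ,ℓ)=(1.5607,176.98°,1.5379) → tip=(-1.1118,0.0587,0.4327)
cmd 2: set ℓ=0.8859 → (κ,φ,ℓ)=(1.5607,176.98°,0.8859) → tip=(-0.5202,0.0274,0.6294)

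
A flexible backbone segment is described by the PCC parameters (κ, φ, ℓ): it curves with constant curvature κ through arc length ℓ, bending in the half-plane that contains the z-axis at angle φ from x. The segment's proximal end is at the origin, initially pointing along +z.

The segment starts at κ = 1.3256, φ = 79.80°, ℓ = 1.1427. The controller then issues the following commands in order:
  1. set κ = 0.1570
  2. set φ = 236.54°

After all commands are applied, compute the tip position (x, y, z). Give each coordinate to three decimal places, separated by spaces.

initial: κ=1.3256, φ=79.80°, ℓ=1.1427
cmd 1: set κ=0.1570 → (κ,φ,ℓ)=(0.1570,79.80°,1.1427) → tip=(0.0181,0.1006,1.1366)
cmd 2: set φ=236.54° → (κ,φ,ℓ)=(0.1570,236.54°,1.1427) → tip=(-0.0564,-0.0853,1.1366)

-0.056 -0.085 1.137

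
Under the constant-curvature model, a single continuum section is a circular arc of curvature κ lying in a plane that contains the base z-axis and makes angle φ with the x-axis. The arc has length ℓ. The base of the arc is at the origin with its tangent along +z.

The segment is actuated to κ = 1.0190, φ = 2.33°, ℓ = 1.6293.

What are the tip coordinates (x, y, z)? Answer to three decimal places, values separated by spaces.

θ = κ·ℓ = 1.0190 × 1.6293 = 1.66026 rad
ρ = (1 − cos θ)/κ = (1 − -0.08934)/1.0190 = 1.06903
z = sin θ / κ = 0.99600/1.0190 = 0.97743
x = ρ cos φ = 1.06903 × cos(2.33°) = 1.06815
y = ρ sin φ = 1.06903 × sin(2.33°) = 0.04346

1.068 0.043 0.977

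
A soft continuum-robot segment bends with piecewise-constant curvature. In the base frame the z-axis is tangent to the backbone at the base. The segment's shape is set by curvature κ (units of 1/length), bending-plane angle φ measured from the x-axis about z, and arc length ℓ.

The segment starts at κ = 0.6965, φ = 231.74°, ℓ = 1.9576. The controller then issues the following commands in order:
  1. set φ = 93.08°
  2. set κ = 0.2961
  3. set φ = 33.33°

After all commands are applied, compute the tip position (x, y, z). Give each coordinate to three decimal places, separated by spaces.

initial: κ=0.6965, φ=231.74°, ℓ=1.9576
cmd 1: set φ=93.08° → (κ,φ,ℓ)=(0.6965,93.08°,1.9576) → tip=(-0.0613,1.1386,1.4050)
cmd 2: set κ=0.2961 → (κ,φ,ℓ)=(0.2961,93.08°,1.9576) → tip=(-0.0296,0.5509,1.8498)
cmd 3: set φ=33.33° → (κ,φ,ℓ)=(0.2961,33.33°,1.9576) → tip=(0.4609,0.3031,1.8498)

0.461 0.303 1.850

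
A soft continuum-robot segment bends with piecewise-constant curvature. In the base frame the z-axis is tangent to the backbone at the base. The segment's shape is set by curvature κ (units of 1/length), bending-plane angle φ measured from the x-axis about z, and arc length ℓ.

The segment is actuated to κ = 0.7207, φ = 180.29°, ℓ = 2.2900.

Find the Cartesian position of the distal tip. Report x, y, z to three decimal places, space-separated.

-1.498 -0.008 1.383

θ = κ·ℓ = 0.7207 × 2.2900 = 1.65040 rad
ρ = (1 − cos θ)/κ = (1 − -0.07952)/0.7207 = 1.49788
z = sin θ / κ = 0.99683/0.7207 = 1.38315
x = ρ cos φ = 1.49788 × cos(180.29°) = -1.49786
y = ρ sin φ = 1.49788 × sin(180.29°) = -0.00758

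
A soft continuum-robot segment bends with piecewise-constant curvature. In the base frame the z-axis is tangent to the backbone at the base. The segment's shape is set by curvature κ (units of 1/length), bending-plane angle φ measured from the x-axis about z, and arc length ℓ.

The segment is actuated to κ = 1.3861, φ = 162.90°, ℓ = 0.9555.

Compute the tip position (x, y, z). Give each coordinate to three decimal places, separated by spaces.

-0.521 0.160 0.700

θ = κ·ℓ = 1.3861 × 0.9555 = 1.32442 rad
ρ = (1 − cos θ)/κ = (1 − 0.24389)/1.3861 = 0.54549
z = sin θ / κ = 0.96980/1.3861 = 0.69966
x = ρ cos φ = 0.54549 × cos(162.90°) = -0.52138
y = ρ sin φ = 0.54549 × sin(162.90°) = 0.16040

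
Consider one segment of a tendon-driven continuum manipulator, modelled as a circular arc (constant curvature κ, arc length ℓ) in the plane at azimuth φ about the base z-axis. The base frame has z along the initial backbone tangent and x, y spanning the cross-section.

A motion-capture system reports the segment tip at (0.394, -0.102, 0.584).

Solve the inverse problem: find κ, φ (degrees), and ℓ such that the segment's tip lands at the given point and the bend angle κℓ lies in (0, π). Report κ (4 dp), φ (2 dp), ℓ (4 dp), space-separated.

ρ = √(x²+y²) = √(0.394² + -0.102²) = 0.40699
φ = atan2(y, x) mod 360° = atan2(-0.102, 0.394) = 345.4857°
|p|² = ρ² + z² = 0.40699² + 0.584² = 0.50670
κ = 2ρ / |p|² = 2×0.40699 / 0.50670 = 1.60644
θ = 2·atan2(ρ, z) = 2·atan2(0.40699, 0.584) = 1.21728 rad
ℓ = θ/κ = 1.21728/1.60644 = 0.75775

1.6064 345.49 0.7578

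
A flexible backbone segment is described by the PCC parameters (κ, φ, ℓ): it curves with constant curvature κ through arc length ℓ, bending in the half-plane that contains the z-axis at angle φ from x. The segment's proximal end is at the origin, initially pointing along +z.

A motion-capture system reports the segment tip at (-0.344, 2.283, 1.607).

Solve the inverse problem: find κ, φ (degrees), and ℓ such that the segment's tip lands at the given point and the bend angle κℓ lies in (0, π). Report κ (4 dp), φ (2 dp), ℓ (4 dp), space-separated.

ρ = √(x²+y²) = √(-0.344² + 2.283²) = 2.30877
φ = atan2(y, x) mod 360° = atan2(2.283, -0.344) = 98.5688°
|p|² = ρ² + z² = 2.30877² + 1.607² = 7.91287
κ = 2ρ / |p|² = 2×2.30877 / 7.91287 = 0.58355
θ = 2·atan2(ρ, z) = 2·atan2(2.30877, 1.607) = 1.92546 rad
ℓ = θ/κ = 1.92546/0.58355 = 3.29958

0.5835 98.57 3.2996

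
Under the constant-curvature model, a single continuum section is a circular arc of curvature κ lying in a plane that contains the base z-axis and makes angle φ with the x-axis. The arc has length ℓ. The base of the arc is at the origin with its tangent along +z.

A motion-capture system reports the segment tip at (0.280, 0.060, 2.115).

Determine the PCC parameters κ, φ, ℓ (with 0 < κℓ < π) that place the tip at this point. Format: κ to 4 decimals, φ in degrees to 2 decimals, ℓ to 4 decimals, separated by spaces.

ρ = √(x²+y²) = √(0.280² + 0.060²) = 0.28636
φ = atan2(y, x) mod 360° = atan2(0.060, 0.280) = 12.0948°
|p|² = ρ² + z² = 0.28636² + 2.115² = 4.55523
κ = 2ρ / |p|² = 2×0.28636 / 4.55523 = 0.12573
θ = 2·atan2(ρ, z) = 2·atan2(0.28636, 2.115) = 0.26915 rad
ℓ = θ/κ = 0.26915/0.12573 = 2.14075

0.1257 12.09 2.1408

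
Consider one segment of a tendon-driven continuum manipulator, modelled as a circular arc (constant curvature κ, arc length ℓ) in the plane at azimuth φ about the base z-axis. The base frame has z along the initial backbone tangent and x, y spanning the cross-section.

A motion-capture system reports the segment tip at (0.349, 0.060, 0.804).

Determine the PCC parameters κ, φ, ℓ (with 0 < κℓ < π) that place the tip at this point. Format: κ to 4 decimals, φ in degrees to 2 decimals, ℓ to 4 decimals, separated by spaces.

ρ = √(x²+y²) = √(0.349² + 0.060²) = 0.35412
φ = atan2(y, x) mod 360° = atan2(0.060, 0.349) = 9.7549°
|p|² = ρ² + z² = 0.35412² + 0.804² = 0.77182
κ = 2ρ / |p|² = 2×0.35412 / 0.77182 = 0.91763
θ = 2·atan2(ρ, z) = 2·atan2(0.35412, 0.804) = 0.82976 rad
ℓ = θ/κ = 0.82976/0.91763 = 0.90425

0.9176 9.75 0.9042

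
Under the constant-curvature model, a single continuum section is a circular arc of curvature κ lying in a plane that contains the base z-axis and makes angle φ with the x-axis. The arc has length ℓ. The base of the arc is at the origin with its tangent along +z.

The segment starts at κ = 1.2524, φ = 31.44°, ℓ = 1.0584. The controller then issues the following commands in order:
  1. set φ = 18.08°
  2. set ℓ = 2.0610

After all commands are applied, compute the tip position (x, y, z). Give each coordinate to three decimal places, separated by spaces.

1.402 0.458 0.424

initial: κ=1.2524, φ=31.44°, ℓ=1.0584
cmd 1: set φ=18.08° → (κ,φ,ℓ)=(1.2524,18.08°,1.0584) → tip=(0.5747,0.1876,0.7746)
cmd 2: set ℓ=2.0610 → (κ,φ,ℓ)=(1.2524,18.08°,2.0610) → tip=(1.4020,0.4577,0.4244)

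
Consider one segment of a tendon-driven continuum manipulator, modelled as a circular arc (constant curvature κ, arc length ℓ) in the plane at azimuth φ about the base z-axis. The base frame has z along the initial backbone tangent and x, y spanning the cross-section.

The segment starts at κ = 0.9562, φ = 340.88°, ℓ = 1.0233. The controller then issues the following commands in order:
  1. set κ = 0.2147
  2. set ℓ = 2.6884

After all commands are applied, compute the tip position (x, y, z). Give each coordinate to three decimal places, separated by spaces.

0.713 -0.247 2.542

initial: κ=0.9562, φ=340.88°, ℓ=1.0233
cmd 1: set κ=0.2147 → (κ,φ,ℓ)=(0.2147,340.88°,1.0233) → tip=(0.1058,-0.0367,1.0151)
cmd 2: set ℓ=2.6884 → (κ,φ,ℓ)=(0.2147,340.88°,2.6884) → tip=(0.7129,-0.2472,2.5416)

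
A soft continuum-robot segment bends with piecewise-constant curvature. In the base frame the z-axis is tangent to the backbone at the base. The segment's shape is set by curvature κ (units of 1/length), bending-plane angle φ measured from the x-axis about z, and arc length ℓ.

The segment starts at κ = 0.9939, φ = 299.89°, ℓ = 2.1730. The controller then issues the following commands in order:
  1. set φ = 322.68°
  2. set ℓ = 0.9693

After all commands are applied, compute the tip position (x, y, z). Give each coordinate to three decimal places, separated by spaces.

initial: κ=0.9939, φ=299.89°, ℓ=2.1730
cmd 1: set φ=322.68° → (κ,φ,ℓ)=(0.9939,322.68°,2.1730) → tip=(1.2446,-0.9488,0.8366)
cmd 2: set ℓ=0.9693 → (κ,φ,ℓ)=(0.9939,322.68°,0.9693) → tip=(0.3435,-0.2618,0.8262)

0.343 -0.262 0.826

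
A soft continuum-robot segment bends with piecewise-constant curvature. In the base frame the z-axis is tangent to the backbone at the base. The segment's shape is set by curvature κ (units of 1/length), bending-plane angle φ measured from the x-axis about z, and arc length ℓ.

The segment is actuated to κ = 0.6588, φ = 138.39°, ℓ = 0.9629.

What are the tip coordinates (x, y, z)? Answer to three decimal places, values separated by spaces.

-0.221 0.196 0.900

θ = κ·ℓ = 0.6588 × 0.9629 = 0.63436 rad
ρ = (1 − cos θ)/κ = (1 − 0.80545)/0.6588 = 0.29531
z = sin θ / κ = 0.59266/0.6588 = 0.89961
x = ρ cos φ = 0.29531 × cos(138.39°) = -0.22080
y = ρ sin φ = 0.29531 × sin(138.39°) = 0.19610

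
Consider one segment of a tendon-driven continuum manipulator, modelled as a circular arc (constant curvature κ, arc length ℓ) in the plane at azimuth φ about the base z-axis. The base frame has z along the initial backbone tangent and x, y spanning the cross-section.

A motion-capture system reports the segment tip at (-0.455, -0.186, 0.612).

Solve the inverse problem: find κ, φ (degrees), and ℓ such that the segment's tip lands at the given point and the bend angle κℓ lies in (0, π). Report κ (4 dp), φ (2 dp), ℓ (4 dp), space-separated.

1.5955 202.23 0.8482

ρ = √(x²+y²) = √(-0.455² + -0.186²) = 0.49155
φ = atan2(y, x) mod 360° = atan2(-0.186, -0.455) = 202.2343°
|p|² = ρ² + z² = 0.49155² + 0.612² = 0.61616
κ = 2ρ / |p|² = 2×0.49155 / 0.61616 = 1.59551
θ = 2·atan2(ρ, z) = 2·atan2(0.49155, 0.612) = 1.35336 rad
ℓ = θ/κ = 1.35336/1.59551 = 0.84823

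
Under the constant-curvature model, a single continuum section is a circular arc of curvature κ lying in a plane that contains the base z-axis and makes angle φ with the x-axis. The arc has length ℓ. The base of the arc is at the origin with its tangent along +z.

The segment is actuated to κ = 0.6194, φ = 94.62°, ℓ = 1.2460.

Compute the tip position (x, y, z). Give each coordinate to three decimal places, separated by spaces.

θ = κ·ℓ = 0.6194 × 1.2460 = 0.77177 rad
ρ = (1 − cos θ)/κ = (1 − 0.71668)/0.6194 = 0.45742
z = sin θ / κ = 0.69741/0.6194 = 1.12594
x = ρ cos φ = 0.45742 × cos(94.62°) = -0.03684
y = ρ sin φ = 0.45742 × sin(94.62°) = 0.45593

-0.037 0.456 1.126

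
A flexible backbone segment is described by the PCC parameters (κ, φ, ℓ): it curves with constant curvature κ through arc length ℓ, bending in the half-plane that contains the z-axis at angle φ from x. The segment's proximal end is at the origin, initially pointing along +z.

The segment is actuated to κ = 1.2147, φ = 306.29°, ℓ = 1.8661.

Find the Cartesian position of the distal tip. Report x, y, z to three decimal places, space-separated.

θ = κ·ℓ = 1.2147 × 1.8661 = 2.26675 rad
ρ = (1 − cos θ)/κ = (1 − -0.64112)/1.2147 = 1.35105
z = sin θ / κ = 0.76744/1.2147 = 0.63180
x = ρ cos φ = 1.35105 × cos(306.29°) = 0.79965
y = ρ sin φ = 1.35105 × sin(306.29°) = -1.08899

0.800 -1.089 0.632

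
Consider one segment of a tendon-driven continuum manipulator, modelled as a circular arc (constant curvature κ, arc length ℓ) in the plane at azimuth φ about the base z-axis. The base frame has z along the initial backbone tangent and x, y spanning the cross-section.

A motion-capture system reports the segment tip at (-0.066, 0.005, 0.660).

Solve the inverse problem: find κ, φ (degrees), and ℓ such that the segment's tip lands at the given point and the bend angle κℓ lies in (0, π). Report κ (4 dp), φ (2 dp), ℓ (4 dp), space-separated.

0.3009 175.67 0.6644

ρ = √(x²+y²) = √(-0.066² + 0.005²) = 0.06619
φ = atan2(y, x) mod 360° = atan2(0.005, -0.066) = 175.6677°
|p|² = ρ² + z² = 0.06619² + 0.660² = 0.43998
κ = 2ρ / |p|² = 2×0.06619 / 0.43998 = 0.30087
θ = 2·atan2(ρ, z) = 2·atan2(0.06619, 0.660) = 0.19990 rad
ℓ = θ/κ = 0.19990/0.30087 = 0.66442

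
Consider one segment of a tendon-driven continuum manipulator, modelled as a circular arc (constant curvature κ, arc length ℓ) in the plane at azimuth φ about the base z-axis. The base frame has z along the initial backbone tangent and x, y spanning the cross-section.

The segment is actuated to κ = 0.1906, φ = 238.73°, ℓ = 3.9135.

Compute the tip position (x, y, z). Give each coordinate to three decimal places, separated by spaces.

-0.723 -1.191 3.561

θ = κ·ℓ = 0.1906 × 3.9135 = 0.74591 rad
ρ = (1 − cos θ)/κ = (1 − 0.73447)/0.1906 = 1.39313
z = sin θ / κ = 0.67864/0.1906 = 3.56056
x = ρ cos φ = 1.39313 × cos(238.73°) = -0.72314
y = ρ sin φ = 1.39313 × sin(238.73°) = -1.19075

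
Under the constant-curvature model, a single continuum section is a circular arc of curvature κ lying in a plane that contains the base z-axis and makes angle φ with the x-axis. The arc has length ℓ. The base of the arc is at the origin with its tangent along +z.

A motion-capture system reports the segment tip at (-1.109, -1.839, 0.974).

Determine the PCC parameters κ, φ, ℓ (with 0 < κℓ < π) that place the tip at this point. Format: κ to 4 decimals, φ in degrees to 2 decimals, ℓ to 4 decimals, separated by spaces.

0.7724 238.91 2.9647

ρ = √(x²+y²) = √(-1.109² + -1.839²) = 2.14751
φ = atan2(y, x) mod 360° = atan2(-1.839, -1.109) = 238.9081°
|p|² = ρ² + z² = 2.14751² + 0.974² = 5.56048
κ = 2ρ / |p|² = 2×2.14751 / 5.56048 = 0.77242
θ = 2·atan2(ρ, z) = 2·atan2(2.14751, 0.974) = 2.28999 rad
ℓ = θ/κ = 2.28999/0.77242 = 2.96470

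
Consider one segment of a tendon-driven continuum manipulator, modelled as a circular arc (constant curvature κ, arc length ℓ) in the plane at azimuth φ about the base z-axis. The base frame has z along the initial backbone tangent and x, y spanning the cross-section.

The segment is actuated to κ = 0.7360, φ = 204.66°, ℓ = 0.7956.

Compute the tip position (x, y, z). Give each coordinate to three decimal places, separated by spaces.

-0.206 -0.094 0.751

θ = κ·ℓ = 0.7360 × 0.7956 = 0.58556 rad
ρ = (1 − cos θ)/κ = (1 − 0.83340)/0.7360 = 0.22636
z = sin θ / κ = 0.55267/0.7360 = 0.75091
x = ρ cos φ = 0.22636 × cos(204.66°) = -0.20571
y = ρ sin φ = 0.22636 × sin(204.66°) = -0.09444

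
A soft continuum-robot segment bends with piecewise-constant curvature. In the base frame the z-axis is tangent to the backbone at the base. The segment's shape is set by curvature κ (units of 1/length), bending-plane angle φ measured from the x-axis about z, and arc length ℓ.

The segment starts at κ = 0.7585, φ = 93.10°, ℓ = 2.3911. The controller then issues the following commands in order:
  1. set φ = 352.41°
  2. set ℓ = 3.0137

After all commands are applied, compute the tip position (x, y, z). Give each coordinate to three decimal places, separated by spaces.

initial: κ=0.7585, φ=93.10°, ℓ=2.3911
cmd 1: set φ=352.41° → (κ,φ,ℓ)=(0.7585,352.41°,2.3911) → tip=(1.6211,-0.2160,1.2797)
cmd 2: set ℓ=3.0137 → (κ,φ,ℓ)=(0.7585,352.41°,3.0137) → tip=(2.1637,-0.2883,0.9954)

2.164 -0.288 0.995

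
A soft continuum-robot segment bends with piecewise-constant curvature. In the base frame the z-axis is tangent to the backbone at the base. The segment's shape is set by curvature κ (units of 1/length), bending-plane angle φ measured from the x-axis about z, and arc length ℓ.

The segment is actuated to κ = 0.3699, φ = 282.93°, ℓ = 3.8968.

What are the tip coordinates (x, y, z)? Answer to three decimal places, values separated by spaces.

θ = κ·ℓ = 0.3699 × 3.8968 = 1.44143 rad
ρ = (1 − cos θ)/κ = (1 − 0.12901)/0.3699 = 2.35466
z = sin θ / κ = 0.99164/0.3699 = 2.68084
x = ρ cos φ = 2.35466 × cos(282.93°) = 0.52688
y = ρ sin φ = 2.35466 × sin(282.93°) = -2.29496

0.527 -2.295 2.681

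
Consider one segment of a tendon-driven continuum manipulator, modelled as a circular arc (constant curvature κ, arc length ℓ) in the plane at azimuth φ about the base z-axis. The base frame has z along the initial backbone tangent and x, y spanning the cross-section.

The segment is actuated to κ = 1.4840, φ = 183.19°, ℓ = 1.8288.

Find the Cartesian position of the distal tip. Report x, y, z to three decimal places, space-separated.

-1.285 -0.072 0.279

θ = κ·ℓ = 1.4840 × 1.8288 = 2.71394 rad
ρ = (1 − cos θ)/κ = (1 − -0.90994)/1.4840 = 1.28702
z = sin θ / κ = 0.41474/1.4840 = 0.27947
x = ρ cos φ = 1.28702 × cos(183.19°) = -1.28503
y = ρ sin φ = 1.28702 × sin(183.19°) = -0.07162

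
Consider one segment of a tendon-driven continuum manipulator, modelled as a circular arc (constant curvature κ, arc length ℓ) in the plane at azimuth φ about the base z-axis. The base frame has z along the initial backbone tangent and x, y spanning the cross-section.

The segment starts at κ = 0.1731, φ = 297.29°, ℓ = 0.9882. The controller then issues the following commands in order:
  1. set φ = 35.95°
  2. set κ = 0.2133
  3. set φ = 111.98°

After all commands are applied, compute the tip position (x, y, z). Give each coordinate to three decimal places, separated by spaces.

-0.039 0.096 0.981

initial: κ=0.1731, φ=297.29°, ℓ=0.9882
cmd 1: set φ=35.95° → (κ,φ,ℓ)=(0.1731,35.95°,0.9882) → tip=(0.0683,0.0495,0.9834)
cmd 2: set κ=0.2133 → (κ,φ,ℓ)=(0.2133,35.95°,0.9882) → tip=(0.0840,0.0609,0.9809)
cmd 3: set φ=111.98° → (κ,φ,ℓ)=(0.2133,111.98°,0.9882) → tip=(-0.0388,0.0962,0.9809)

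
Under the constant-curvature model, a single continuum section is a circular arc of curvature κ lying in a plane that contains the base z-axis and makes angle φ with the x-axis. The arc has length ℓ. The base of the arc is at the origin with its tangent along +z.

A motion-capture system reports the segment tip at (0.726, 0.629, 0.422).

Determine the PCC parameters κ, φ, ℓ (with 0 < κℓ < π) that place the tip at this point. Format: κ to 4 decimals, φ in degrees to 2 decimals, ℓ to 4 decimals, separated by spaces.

1.7452 40.91 1.3257

ρ = √(x²+y²) = √(0.726² + 0.629²) = 0.96058
φ = atan2(y, x) mod 360° = atan2(0.629, 0.726) = 40.9054°
|p|² = ρ² + z² = 0.96058² + 0.422² = 1.10080
κ = 2ρ / |p|² = 2×0.96058 / 1.10080 = 1.74524
θ = 2·atan2(ρ, z) = 2·atan2(0.96058, 0.422) = 2.31372 rad
ℓ = θ/κ = 2.31372/1.74524 = 1.32573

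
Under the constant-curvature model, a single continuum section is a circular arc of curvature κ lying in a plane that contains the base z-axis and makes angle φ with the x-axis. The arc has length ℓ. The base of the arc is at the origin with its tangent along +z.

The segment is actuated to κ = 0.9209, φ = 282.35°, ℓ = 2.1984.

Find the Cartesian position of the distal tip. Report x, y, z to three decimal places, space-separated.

0.334 -1.526 0.976

θ = κ·ℓ = 0.9209 × 2.1984 = 2.02451 rad
ρ = (1 − cos θ)/κ = (1 − -0.43830)/0.9209 = 1.56185
z = sin θ / κ = 0.89883/0.9209 = 0.97603
x = ρ cos φ = 1.56185 × cos(282.35°) = 0.33405
y = ρ sin φ = 1.56185 × sin(282.35°) = -1.52570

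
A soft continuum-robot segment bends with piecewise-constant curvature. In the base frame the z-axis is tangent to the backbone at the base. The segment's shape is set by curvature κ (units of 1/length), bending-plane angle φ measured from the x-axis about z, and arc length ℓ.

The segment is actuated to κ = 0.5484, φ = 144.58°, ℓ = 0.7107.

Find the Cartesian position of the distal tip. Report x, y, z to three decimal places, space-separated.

-0.111 0.079 0.693

θ = κ·ℓ = 0.5484 × 0.7107 = 0.38975 rad
ρ = (1 − cos θ)/κ = (1 − 0.92500)/0.5484 = 0.13675
z = sin θ / κ = 0.37996/0.5484 = 0.69284
x = ρ cos φ = 0.13675 × cos(144.58°) = -0.11144
y = ρ sin φ = 0.13675 × sin(144.58°) = 0.07926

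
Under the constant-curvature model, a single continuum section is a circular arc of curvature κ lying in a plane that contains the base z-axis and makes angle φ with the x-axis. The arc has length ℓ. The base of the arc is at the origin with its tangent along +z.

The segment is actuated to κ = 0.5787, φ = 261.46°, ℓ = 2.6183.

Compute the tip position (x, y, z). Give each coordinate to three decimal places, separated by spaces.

θ = κ·ℓ = 0.5787 × 2.6183 = 1.51521 rad
ρ = (1 − cos θ)/κ = (1 − 0.05556)/0.5787 = 1.63201
z = sin θ / κ = 0.99846/0.5787 = 1.72534
x = ρ cos φ = 1.63201 × cos(261.46°) = -0.24235
y = ρ sin φ = 1.63201 × sin(261.46°) = -1.61391

-0.242 -1.614 1.725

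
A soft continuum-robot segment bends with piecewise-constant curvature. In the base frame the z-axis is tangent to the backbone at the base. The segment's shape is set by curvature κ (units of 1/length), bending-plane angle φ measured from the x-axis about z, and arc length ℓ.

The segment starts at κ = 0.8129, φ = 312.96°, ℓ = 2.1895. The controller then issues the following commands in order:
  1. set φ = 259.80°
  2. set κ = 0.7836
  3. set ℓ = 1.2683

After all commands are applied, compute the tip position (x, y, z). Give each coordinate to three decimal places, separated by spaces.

initial: κ=0.8129, φ=312.96°, ℓ=2.1895
cmd 1: set φ=259.80° → (κ,φ,ℓ)=(0.8129,259.80°,2.1895) → tip=(-0.2631,-1.4620,1.2034)
cmd 2: set κ=0.7836 → (κ,φ,ℓ)=(0.7836,259.80°,2.1895) → tip=(-0.2586,-1.4373,1.2628)
cmd 3: set ℓ=1.2683 → (κ,φ,ℓ)=(0.7836,259.80°,1.2683) → tip=(-0.1027,-0.5709,1.0696)

-0.103 -0.571 1.070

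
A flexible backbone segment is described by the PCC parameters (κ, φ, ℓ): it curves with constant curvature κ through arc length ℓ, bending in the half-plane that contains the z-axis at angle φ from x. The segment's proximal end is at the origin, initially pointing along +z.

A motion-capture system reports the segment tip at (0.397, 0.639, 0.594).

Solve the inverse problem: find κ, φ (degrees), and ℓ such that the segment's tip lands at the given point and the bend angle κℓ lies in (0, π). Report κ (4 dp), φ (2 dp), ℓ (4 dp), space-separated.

1.6376 58.15 1.1021

ρ = √(x²+y²) = √(0.397² + 0.639²) = 0.75228
φ = atan2(y, x) mod 360° = atan2(0.639, 0.397) = 58.1480°
|p|² = ρ² + z² = 0.75228² + 0.594² = 0.91877
κ = 2ρ / |p|² = 2×0.75228 / 0.91877 = 1.63759
θ = 2·atan2(ρ, z) = 2·atan2(0.75228, 0.594) = 1.80486 rad
ℓ = θ/κ = 1.80486/1.63759 = 1.10214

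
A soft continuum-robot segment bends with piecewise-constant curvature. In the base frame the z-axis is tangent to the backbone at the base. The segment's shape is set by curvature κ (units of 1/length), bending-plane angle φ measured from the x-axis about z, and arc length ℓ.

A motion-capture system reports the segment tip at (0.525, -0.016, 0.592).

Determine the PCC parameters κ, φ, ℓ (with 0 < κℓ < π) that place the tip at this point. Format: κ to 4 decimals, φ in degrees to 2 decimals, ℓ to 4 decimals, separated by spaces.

1.6772 358.25 0.8654

ρ = √(x²+y²) = √(0.525² + -0.016²) = 0.52524
φ = atan2(y, x) mod 360° = atan2(-0.016, 0.525) = 358.2544°
|p|² = ρ² + z² = 0.52524² + 0.592² = 0.62635
κ = 2ρ / |p|² = 2×0.52524 / 0.62635 = 1.67717
θ = 2·atan2(ρ, z) = 2·atan2(0.52524, 0.592) = 1.45144 rad
ℓ = θ/κ = 1.45144/1.67717 = 0.86541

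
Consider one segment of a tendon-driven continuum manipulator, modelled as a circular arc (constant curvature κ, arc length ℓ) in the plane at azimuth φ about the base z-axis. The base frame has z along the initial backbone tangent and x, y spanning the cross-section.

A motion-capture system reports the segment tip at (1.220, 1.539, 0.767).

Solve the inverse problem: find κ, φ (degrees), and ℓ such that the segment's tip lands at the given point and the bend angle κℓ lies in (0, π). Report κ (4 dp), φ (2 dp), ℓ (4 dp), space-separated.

0.8836 51.60 2.7127

ρ = √(x²+y²) = √(1.220² + 1.539²) = 1.96390
φ = atan2(y, x) mod 360° = atan2(1.539, 1.220) = 51.5953°
|p|² = ρ² + z² = 1.96390² + 0.767² = 4.44521
κ = 2ρ / |p|² = 2×1.96390 / 4.44521 = 0.88360
θ = 2·atan2(ρ, z) = 2·atan2(1.96390, 0.767) = 2.39693 rad
ℓ = θ/κ = 2.39693/0.88360 = 2.71267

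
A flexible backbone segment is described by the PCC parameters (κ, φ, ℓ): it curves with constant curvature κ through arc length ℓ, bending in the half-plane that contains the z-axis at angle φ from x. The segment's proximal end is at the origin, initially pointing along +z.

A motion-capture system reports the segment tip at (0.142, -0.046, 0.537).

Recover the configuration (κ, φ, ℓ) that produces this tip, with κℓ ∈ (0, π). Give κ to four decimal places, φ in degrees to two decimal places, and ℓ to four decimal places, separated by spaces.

ρ = √(x²+y²) = √(0.142² + -0.046²) = 0.14926
φ = atan2(y, x) mod 360° = atan2(-0.046, 0.142) = 342.0506°
|p|² = ρ² + z² = 0.14926² + 0.537² = 0.31065
κ = 2ρ / |p|² = 2×0.14926 / 0.31065 = 0.96099
θ = 2·atan2(ρ, z) = 2·atan2(0.14926, 0.537) = 0.54223 rad
ℓ = θ/κ = 0.54223/0.96099 = 0.56425

0.9610 342.05 0.5642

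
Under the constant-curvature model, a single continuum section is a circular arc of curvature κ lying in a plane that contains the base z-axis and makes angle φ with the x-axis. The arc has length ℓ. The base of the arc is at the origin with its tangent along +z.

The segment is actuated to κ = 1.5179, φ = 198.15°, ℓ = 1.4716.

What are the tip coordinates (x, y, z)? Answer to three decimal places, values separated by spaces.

θ = κ·ℓ = 1.5179 × 1.4716 = 2.23374 rad
ρ = (1 − cos θ)/κ = (1 − -0.61544)/1.5179 = 1.06426
z = sin θ / κ = 0.78818/1.5179 = 0.51926
x = ρ cos φ = 1.06426 × cos(198.15°) = -1.01131
y = ρ sin φ = 1.06426 × sin(198.15°) = -0.33152

-1.011 -0.332 0.519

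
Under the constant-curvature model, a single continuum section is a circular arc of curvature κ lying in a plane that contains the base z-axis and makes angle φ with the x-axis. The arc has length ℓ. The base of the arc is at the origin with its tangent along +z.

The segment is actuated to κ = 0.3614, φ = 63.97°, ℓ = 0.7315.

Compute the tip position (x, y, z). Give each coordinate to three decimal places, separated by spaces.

θ = κ·ℓ = 0.3614 × 0.7315 = 0.26436 rad
ρ = (1 − cos θ)/κ = (1 − 0.96526)/0.3614 = 0.09613
z = sin θ / κ = 0.26130/0.3614 = 0.72301
x = ρ cos φ = 0.09613 × cos(63.97°) = 0.04219
y = ρ sin φ = 0.09613 × sin(63.97°) = 0.08638

0.042 0.086 0.723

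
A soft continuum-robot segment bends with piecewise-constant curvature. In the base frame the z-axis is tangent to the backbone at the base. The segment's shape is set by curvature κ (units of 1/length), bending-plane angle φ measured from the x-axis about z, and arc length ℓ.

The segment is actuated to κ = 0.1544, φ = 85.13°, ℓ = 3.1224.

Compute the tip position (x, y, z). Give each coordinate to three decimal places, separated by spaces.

0.063 0.736 3.003

θ = κ·ℓ = 0.1544 × 3.1224 = 0.48210 rad
ρ = (1 − cos θ)/κ = (1 − 0.88602)/0.1544 = 0.73819
z = sin θ / κ = 0.46364/0.1544 = 3.00285
x = ρ cos φ = 0.73819 × cos(85.13°) = 0.06267
y = ρ sin φ = 0.73819 × sin(85.13°) = 0.73552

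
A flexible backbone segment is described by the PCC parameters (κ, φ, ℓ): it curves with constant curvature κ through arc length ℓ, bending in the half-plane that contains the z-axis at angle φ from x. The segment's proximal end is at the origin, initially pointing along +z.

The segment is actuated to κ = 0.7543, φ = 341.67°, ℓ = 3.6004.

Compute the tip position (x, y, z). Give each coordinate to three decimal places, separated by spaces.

2.405 -0.797 0.548

θ = κ·ℓ = 0.7543 × 3.6004 = 2.71578 rad
ρ = (1 − cos θ)/κ = (1 − -0.91070)/0.7543 = 2.53308
z = sin θ / κ = 0.41306/0.7543 = 0.54761
x = ρ cos φ = 2.53308 × cos(341.67°) = 2.40456
y = ρ sin φ = 2.53308 × sin(341.67°) = -0.79663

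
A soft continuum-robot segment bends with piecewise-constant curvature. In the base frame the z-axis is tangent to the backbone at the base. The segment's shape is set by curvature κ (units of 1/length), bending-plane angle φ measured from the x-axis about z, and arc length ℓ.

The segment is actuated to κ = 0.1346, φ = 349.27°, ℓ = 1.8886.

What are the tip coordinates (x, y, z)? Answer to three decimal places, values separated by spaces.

θ = κ·ℓ = 0.1346 × 1.8886 = 0.25421 rad
ρ = (1 − cos θ)/κ = (1 − 0.96786)/0.1346 = 0.23876
z = sin θ / κ = 0.25148/0.1346 = 1.86833
x = ρ cos φ = 0.23876 × cos(349.27°) = 0.23458
y = ρ sin φ = 0.23876 × sin(349.27°) = -0.04445

0.235 -0.044 1.868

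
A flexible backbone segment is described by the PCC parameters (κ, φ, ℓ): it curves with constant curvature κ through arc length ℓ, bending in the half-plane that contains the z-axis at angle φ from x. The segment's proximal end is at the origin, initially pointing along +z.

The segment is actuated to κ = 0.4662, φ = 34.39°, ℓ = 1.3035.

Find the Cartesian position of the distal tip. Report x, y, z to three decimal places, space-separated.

θ = κ·ℓ = 0.4662 × 1.3035 = 0.60769 rad
ρ = (1 − cos θ)/κ = (1 − 0.82097)/0.4662 = 0.38402
z = sin θ / κ = 0.57097/0.4662 = 1.22474
x = ρ cos φ = 0.38402 × cos(34.39°) = 0.31690
y = ρ sin φ = 0.38402 × sin(34.39°) = 0.21691

0.317 0.217 1.225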